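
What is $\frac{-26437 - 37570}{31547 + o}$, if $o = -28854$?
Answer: $- \frac{64007}{2693} \approx -23.768$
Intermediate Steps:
$\frac{-26437 - 37570}{31547 + o} = \frac{-26437 - 37570}{31547 - 28854} = - \frac{64007}{2693}$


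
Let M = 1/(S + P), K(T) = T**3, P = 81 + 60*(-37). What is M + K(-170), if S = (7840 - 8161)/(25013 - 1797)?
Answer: -243976362008216/49659345 ≈ -4.9130e+6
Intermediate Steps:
S = -321/23216 ≈ -0.013827
P = -2139 (P = 81 - 2220 = -2139)
M = -23216/49659345 (M = 1/(-321/23216 - 2139) = 1/(-49659345/23216) = -23216/49659345 ≈ -0.00046751)
M + K(-170) = -23216/49659345 + (-170)**3 = -23216/49659345 - 4913000 = -243976362008216/49659345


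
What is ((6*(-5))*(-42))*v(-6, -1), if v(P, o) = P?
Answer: -7560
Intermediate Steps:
((6*(-5))*(-42))*v(-6, -1) = ((6*(-5))*(-42))*(-6) = -30*(-42)*(-6) = 1260*(-6) = -7560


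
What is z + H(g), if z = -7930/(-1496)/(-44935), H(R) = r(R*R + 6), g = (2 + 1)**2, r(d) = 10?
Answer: 67221967/6722276 ≈ 9.9999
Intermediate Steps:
g = 9 (g = 3**2 = 9)
H(R) = 10
z = -793/6722276 (z = -7930*(-1/1496)*(-1/44935) = (3965/748)*(-1/44935) = -793/6722276 ≈ -0.00011797)
z + H(g) = -793/6722276 + 10 = 67221967/6722276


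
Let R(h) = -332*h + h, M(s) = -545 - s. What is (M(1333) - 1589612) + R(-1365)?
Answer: -1139675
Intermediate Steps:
R(h) = -331*h
(M(1333) - 1589612) + R(-1365) = ((-545 - 1*1333) - 1589612) - 331*(-1365) = ((-545 - 1333) - 1589612) + 451815 = (-1878 - 1589612) + 451815 = -1591490 + 451815 = -1139675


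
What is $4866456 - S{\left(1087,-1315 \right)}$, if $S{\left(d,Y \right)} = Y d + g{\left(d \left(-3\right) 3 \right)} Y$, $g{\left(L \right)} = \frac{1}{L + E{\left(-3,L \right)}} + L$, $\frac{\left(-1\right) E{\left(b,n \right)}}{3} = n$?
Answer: $- \frac{128524826429}{19566} \approx -6.5688 \cdot 10^{6}$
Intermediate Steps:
$E{\left(b,n \right)} = - 3 n$
$g{\left(L \right)} = L - \frac{1}{2 L}$ ($g{\left(L \right)} = \frac{1}{L - 3 L} + L = \frac{1}{\left(-2\right) L} + L = - \frac{1}{2 L} + L = L - \frac{1}{2 L}$)
$S{\left(d,Y \right)} = Y d + Y \left(- 9 d + \frac{1}{18 d}\right)$ ($S{\left(d,Y \right)} = Y d + \left(d \left(-3\right) 3 - \frac{1}{2 d \left(-3\right) 3}\right) Y = Y d + \left(- 3 d 3 - \frac{1}{2 - 3 d 3}\right) Y = Y d + \left(- 9 d - \frac{1}{2 \left(- 9 d\right)}\right) Y = Y d + \left(- 9 d - \frac{\left(- \frac{1}{9}\right) \frac{1}{d}}{2}\right) Y = Y d + \left(- 9 d + \frac{1}{18 d}\right) Y = Y d + Y \left(- 9 d + \frac{1}{18 d}\right)$)
$4866456 - S{\left(1087,-1315 \right)} = 4866456 - \left(\left(-8\right) \left(-1315\right) 1087 + \frac{1}{18} \left(-1315\right) \frac{1}{1087}\right) = 4866456 - \left(11435240 + \frac{1}{18} \left(-1315\right) \frac{1}{1087}\right) = 4866456 - \left(11435240 - \frac{1315}{19566}\right) = 4866456 - \frac{223741904525}{19566} = - \frac{128524826429}{19566}$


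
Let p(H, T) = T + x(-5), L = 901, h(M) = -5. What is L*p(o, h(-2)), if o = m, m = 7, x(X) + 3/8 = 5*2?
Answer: 33337/8 ≈ 4167.1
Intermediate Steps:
x(X) = 77/8 (x(X) = -3/8 + 5*2 = -3/8 + 10 = 77/8)
o = 7
p(H, T) = 77/8 + T (p(H, T) = T + 77/8 = 77/8 + T)
L*p(o, h(-2)) = 901*(77/8 - 5) = 901*(37/8) = 33337/8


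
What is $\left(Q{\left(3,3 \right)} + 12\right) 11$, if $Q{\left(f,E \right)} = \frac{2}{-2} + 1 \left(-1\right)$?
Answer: $110$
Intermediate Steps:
$Q{\left(f,E \right)} = -2$ ($Q{\left(f,E \right)} = 2 \left(- \frac{1}{2}\right) - 1 = -1 - 1 = -2$)
$\left(Q{\left(3,3 \right)} + 12\right) 11 = \left(-2 + 12\right) 11 = 10 \cdot 11 = 110$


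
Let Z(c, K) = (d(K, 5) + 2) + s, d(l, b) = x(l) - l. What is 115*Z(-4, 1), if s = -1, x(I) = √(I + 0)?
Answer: 115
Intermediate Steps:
x(I) = √I
d(l, b) = √l - l
Z(c, K) = 1 + √K - K (Z(c, K) = ((√K - K) + 2) - 1 = (2 + √K - K) - 1 = 1 + √K - K)
115*Z(-4, 1) = 115*(1 + √1 - 1*1) = 115*(1 + 1 - 1) = 115*1 = 115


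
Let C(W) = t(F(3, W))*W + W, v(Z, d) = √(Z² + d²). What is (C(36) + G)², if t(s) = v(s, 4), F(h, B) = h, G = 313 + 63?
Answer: 350464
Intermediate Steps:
G = 376
t(s) = √(16 + s²) (t(s) = √(s² + 4²) = √(s² + 16) = √(16 + s²))
C(W) = 6*W (C(W) = √(16 + 3²)*W + W = √(16 + 9)*W + W = √25*W + W = 5*W + W = 6*W)
(C(36) + G)² = (6*36 + 376)² = (216 + 376)² = 592² = 350464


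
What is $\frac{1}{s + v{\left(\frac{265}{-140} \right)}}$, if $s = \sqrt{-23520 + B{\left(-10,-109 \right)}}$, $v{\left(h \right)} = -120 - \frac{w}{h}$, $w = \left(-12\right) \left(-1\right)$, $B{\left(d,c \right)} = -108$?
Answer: $- \frac{26606}{8554969} - \frac{2809 i \sqrt{5907}}{51329814} \approx -0.00311 - 0.004206 i$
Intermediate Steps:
$w = 12$
$v{\left(h \right)} = -120 - \frac{12}{h}$
$s = 2 i \sqrt{5907}$ ($s = \sqrt{-23520 - 108} = \sqrt{-23628} = 2 i \sqrt{5907} \approx 153.71 i$)
$\frac{1}{s + v{\left(\frac{265}{-140} \right)}} = \frac{1}{2 i \sqrt{5907} - \left(120 + \frac{12}{265 \frac{1}{-140}}\right)} = \frac{1}{2 i \sqrt{5907} - \left(120 + \frac{12}{265 \left(- \frac{1}{140}\right)}\right)} = \frac{1}{2 i \sqrt{5907} - \left(120 + \frac{12}{- \frac{53}{28}}\right)} = \frac{1}{2 i \sqrt{5907} - \frac{6024}{53}} = \frac{1}{- \frac{6024}{53} + 2 i \sqrt{5907}}$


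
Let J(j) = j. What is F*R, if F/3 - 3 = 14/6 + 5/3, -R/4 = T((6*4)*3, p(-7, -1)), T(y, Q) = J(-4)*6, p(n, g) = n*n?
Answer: 2016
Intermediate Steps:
p(n, g) = n**2
T(y, Q) = -24 (T(y, Q) = -4*6 = -24)
R = 96 (R = -4*(-24) = 96)
F = 21 (F = 9 + 3*(14/6 + 5/3) = 9 + 3*(14*(1/6) + 5*(1/3)) = 9 + 3*(7/3 + 5/3) = 9 + 3*4 = 9 + 12 = 21)
F*R = 21*96 = 2016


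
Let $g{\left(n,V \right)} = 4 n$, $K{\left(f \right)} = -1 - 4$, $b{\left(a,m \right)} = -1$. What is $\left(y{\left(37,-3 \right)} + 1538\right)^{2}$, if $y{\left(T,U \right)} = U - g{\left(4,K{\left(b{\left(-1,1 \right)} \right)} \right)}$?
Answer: $2307361$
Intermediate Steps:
$K{\left(f \right)} = -5$
$y{\left(T,U \right)} = -16 + U$ ($y{\left(T,U \right)} = U - 4 \cdot 4 = U - 16 = -16 + U$)
$\left(y{\left(37,-3 \right)} + 1538\right)^{2} = \left(\left(-16 - 3\right) + 1538\right)^{2} = \left(-19 + 1538\right)^{2} = 1519^{2} = 2307361$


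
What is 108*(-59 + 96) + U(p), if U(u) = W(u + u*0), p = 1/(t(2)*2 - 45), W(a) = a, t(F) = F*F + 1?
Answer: 139859/35 ≈ 3996.0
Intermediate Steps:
t(F) = 1 + F² (t(F) = F² + 1 = 1 + F²)
p = -1/35 (p = 1/((1 + 2²)*2 - 45) = 1/((1 + 4)*2 - 45) = 1/(5*2 - 45) = 1/(10 - 45) = 1/(-35) = -1/35 ≈ -0.028571)
U(u) = u (U(u) = u + u*0 = u + 0 = u)
108*(-59 + 96) + U(p) = 108*(-59 + 96) - 1/35 = 108*37 - 1/35 = 3996 - 1/35 = 139859/35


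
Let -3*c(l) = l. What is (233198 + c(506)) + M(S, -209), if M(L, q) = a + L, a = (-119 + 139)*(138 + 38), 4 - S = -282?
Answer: 710506/3 ≈ 2.3684e+5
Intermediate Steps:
S = 286 (S = 4 - 1*(-282) = 4 + 282 = 286)
c(l) = -l/3
a = 3520 (a = 20*176 = 3520)
M(L, q) = 3520 + L
(233198 + c(506)) + M(S, -209) = (233198 - 1/3*506) + (3520 + 286) = (233198 - 506/3) + 3806 = 699088/3 + 3806 = 710506/3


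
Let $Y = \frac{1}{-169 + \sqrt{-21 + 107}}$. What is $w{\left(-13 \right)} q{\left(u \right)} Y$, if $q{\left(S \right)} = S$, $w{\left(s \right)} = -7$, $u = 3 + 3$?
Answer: $\frac{7098}{28475} + \frac{42 \sqrt{86}}{28475} \approx 0.26295$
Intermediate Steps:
$u = 6$
$Y = \frac{1}{-169 + \sqrt{86}} \approx -0.0062607$
$w{\left(-13 \right)} q{\left(u \right)} Y = \left(-7\right) 6 \left(- \frac{169}{28475} - \frac{\sqrt{86}}{28475}\right) = - 42 \left(- \frac{169}{28475} - \frac{\sqrt{86}}{28475}\right) = \frac{7098}{28475} + \frac{42 \sqrt{86}}{28475}$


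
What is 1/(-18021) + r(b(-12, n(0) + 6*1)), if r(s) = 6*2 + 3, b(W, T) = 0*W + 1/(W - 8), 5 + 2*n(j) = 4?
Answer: 270314/18021 ≈ 15.000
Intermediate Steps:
n(j) = -1/2 (n(j) = -5/2 + (1/2)*4 = -5/2 + 2 = -1/2)
b(W, T) = 1/(-8 + W) (b(W, T) = 0 + 1/(-8 + W) = 1/(-8 + W))
r(s) = 15 (r(s) = 12 + 3 = 15)
1/(-18021) + r(b(-12, n(0) + 6*1)) = 1/(-18021) + 15 = -1/18021 + 15 = 270314/18021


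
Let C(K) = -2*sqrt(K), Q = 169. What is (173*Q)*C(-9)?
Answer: -175422*I ≈ -1.7542e+5*I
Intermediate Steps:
(173*Q)*C(-9) = (173*169)*(-6*I) = 29237*(-6*I) = -175422*I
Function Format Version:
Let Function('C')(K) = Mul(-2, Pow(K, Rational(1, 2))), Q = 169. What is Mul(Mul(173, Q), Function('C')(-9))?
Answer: Mul(-175422, I) ≈ Mul(-1.7542e+5, I)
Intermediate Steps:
Mul(Mul(173, Q), Function('C')(-9)) = Mul(Mul(173, 169), Mul(-2, Pow(-9, Rational(1, 2)))) = Mul(29237, Mul(-2, Mul(3, I))) = Mul(29237, Mul(-6, I)) = Mul(-175422, I)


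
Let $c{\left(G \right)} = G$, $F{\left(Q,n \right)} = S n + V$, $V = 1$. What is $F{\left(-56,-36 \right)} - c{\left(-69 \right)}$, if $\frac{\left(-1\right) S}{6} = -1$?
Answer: $-146$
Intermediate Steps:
$S = 6$ ($S = \left(-6\right) \left(-1\right) = 6$)
$F{\left(Q,n \right)} = 1 + 6 n$ ($F{\left(Q,n \right)} = 6 n + 1 = 1 + 6 n$)
$F{\left(-56,-36 \right)} - c{\left(-69 \right)} = \left(1 + 6 \left(-36\right)\right) - -69 = \left(1 - 216\right) + 69 = -215 + 69 = -146$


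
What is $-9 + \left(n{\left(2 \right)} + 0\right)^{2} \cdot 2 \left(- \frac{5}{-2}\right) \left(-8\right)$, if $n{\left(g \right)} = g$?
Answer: $-169$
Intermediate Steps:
$-9 + \left(n{\left(2 \right)} + 0\right)^{2} \cdot 2 \left(- \frac{5}{-2}\right) \left(-8\right) = -9 + \left(2 + 0\right)^{2} \cdot 2 \left(- \frac{5}{-2}\right) \left(-8\right) = -9 + 2^{2} \cdot 2 \left(\left(-5\right) \left(- \frac{1}{2}\right)\right) \left(-8\right) = -9 + 4 \cdot 2 \cdot \frac{5}{2} \left(-8\right) = -9 + 8 \cdot \frac{5}{2} \left(-8\right) = -9 + 20 \left(-8\right) = -9 - 160 = -169$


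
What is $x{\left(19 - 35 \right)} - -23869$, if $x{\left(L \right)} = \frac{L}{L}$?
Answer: $23870$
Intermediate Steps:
$x{\left(L \right)} = 1$
$x{\left(19 - 35 \right)} - -23869 = 1 - -23869 = 1 + 23869 = 23870$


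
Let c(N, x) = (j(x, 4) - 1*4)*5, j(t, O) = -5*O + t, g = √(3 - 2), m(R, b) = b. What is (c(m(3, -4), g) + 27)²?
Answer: 7744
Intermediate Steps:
g = 1 (g = √1 = 1)
j(t, O) = t - 5*O
c(N, x) = -120 + 5*x (c(N, x) = ((x - 5*4) - 1*4)*5 = ((x - 20) - 4)*5 = ((-20 + x) - 4)*5 = (-24 + x)*5 = -120 + 5*x)
(c(m(3, -4), g) + 27)² = ((-120 + 5*1) + 27)² = ((-120 + 5) + 27)² = (-115 + 27)² = (-88)² = 7744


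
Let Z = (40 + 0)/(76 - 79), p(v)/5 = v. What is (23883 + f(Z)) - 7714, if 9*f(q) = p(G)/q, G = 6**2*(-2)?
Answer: 16172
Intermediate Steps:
G = -72 (G = 36*(-2) = -72)
p(v) = 5*v
Z = -40/3 (Z = 40/(-3) = 40*(-1/3) = -40/3 ≈ -13.333)
f(q) = -40/q (f(q) = ((5*(-72))/q)/9 = (-360/q)/9 = -40/q)
(23883 + f(Z)) - 7714 = (23883 - 40/(-40/3)) - 7714 = (23883 - 40*(-3/40)) - 7714 = (23883 + 3) - 7714 = 23886 - 7714 = 16172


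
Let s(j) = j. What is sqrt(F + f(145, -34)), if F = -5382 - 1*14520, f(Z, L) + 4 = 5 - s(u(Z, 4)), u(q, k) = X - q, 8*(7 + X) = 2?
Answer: I*sqrt(78997)/2 ≈ 140.53*I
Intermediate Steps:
X = -27/4 (X = -7 + (1/8)*2 = -7 + 1/4 = -27/4 ≈ -6.7500)
u(q, k) = -27/4 - q
f(Z, L) = 31/4 + Z (f(Z, L) = -4 + (5 - (-27/4 - Z)) = -4 + (5 + (27/4 + Z)) = -4 + (47/4 + Z) = 31/4 + Z)
F = -19902 (F = -5382 - 14520 = -19902)
sqrt(F + f(145, -34)) = sqrt(-19902 + (31/4 + 145)) = sqrt(-19902 + 611/4) = sqrt(-78997/4) = I*sqrt(78997)/2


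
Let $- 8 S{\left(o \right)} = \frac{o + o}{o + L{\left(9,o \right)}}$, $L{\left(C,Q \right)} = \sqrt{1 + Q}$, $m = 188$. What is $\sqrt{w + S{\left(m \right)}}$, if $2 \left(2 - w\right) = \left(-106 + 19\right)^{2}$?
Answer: $\frac{\sqrt{-2844628 - 45390 \sqrt{21}}}{2 \sqrt{188 + 3 \sqrt{21}}} \approx 61.504 i$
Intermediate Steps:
$S{\left(o \right)} = - \frac{o}{4 \left(o + \sqrt{1 + o}\right)}$ ($S{\left(o \right)} = - \frac{\left(o + o\right) \frac{1}{o + \sqrt{1 + o}}}{8} = - \frac{2 o \frac{1}{o + \sqrt{1 + o}}}{8} = - \frac{o}{4 \left(o + \sqrt{1 + o}\right)}$)
$w = - \frac{7565}{2}$ ($w = 2 - \frac{\left(-106 + 19\right)^{2}}{2} = 2 - \frac{\left(-87\right)^{2}}{2} = 2 - \frac{7569}{2} = - \frac{7565}{2} \approx -3782.5$)
$\sqrt{w + S{\left(m \right)}} = \sqrt{- \frac{7565}{2} - \frac{188}{4 \cdot 188 + 4 \sqrt{1 + 188}}} = \sqrt{- \frac{7565}{2} - \frac{188}{752 + 4 \sqrt{189}}} = \sqrt{- \frac{7565}{2} - \frac{188}{752 + 4 \cdot 3 \sqrt{21}}} = \sqrt{- \frac{7565}{2} - \frac{188}{752 + 12 \sqrt{21}}}$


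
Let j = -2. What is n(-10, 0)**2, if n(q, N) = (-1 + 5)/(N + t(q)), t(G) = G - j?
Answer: 1/4 ≈ 0.25000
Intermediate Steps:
t(G) = 2 + G (t(G) = G - 1*(-2) = G + 2 = 2 + G)
n(q, N) = 4/(2 + N + q) (n(q, N) = (-1 + 5)/(N + (2 + q)) = 4/(2 + N + q))
n(-10, 0)**2 = (4/(2 + 0 - 10))**2 = (4/(-8))**2 = (4*(-1/8))**2 = (-1/2)**2 = 1/4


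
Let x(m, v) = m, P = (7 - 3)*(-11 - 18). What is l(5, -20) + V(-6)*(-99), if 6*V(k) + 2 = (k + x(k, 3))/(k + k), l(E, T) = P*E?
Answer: -1127/2 ≈ -563.50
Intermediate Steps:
P = -116 (P = 4*(-29) = -116)
l(E, T) = -116*E
V(k) = -1/6 (V(k) = -1/3 + ((k + k)/(k + k))/6 = -1/3 + ((2*k)/((2*k)))/6 = -1/3 + ((2*k)*(1/(2*k)))/6 = -1/3 + (1/6)*1 = -1/3 + 1/6 = -1/6)
l(5, -20) + V(-6)*(-99) = -116*5 - 1/6*(-99) = -580 + 33/2 = -1127/2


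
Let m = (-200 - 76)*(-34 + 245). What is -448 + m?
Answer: -58684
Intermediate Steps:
m = -58236 (m = -276*211 = -58236)
-448 + m = -448 - 58236 = -58684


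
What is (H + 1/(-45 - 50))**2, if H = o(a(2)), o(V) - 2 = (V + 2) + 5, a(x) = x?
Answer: 1089936/9025 ≈ 120.77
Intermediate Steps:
o(V) = 9 + V (o(V) = 2 + ((V + 2) + 5) = 2 + ((2 + V) + 5) = 2 + (7 + V) = 9 + V)
H = 11 (H = 9 + 2 = 11)
(H + 1/(-45 - 50))**2 = (11 + 1/(-45 - 50))**2 = (11 + 1/(-95))**2 = (11 - 1/95)**2 = (1044/95)**2 = 1089936/9025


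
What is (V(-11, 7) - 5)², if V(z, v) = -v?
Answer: 144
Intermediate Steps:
(V(-11, 7) - 5)² = (-1*7 - 5)² = (-7 - 5)² = (-12)² = 144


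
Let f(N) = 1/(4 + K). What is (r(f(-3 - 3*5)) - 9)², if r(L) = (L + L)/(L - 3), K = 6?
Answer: 69169/841 ≈ 82.246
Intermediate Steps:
f(N) = ⅒ (f(N) = 1/(4 + 6) = 1/10 = ⅒)
r(L) = 2*L/(-3 + L) (r(L) = (2*L)/(-3 + L) = 2*L/(-3 + L))
(r(f(-3 - 3*5)) - 9)² = (2*(⅒)/(-3 + ⅒) - 9)² = (2*(⅒)/(-29/10) - 9)² = (2*(⅒)*(-10/29) - 9)² = (-2/29 - 9)² = (-263/29)² = 69169/841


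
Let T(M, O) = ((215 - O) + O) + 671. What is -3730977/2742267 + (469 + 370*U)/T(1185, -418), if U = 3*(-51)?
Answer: -52419752423/809882854 ≈ -64.725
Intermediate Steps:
U = -153
T(M, O) = 886 (T(M, O) = 215 + 671 = 886)
-3730977/2742267 + (469 + 370*U)/T(1185, -418) = -3730977/2742267 + (469 + 370*(-153))/886 = -3730977*1/2742267 + (469 - 56610)*(1/886) = -1243659/914089 - 56141*1/886 = -1243659/914089 - 56141/886 = -52419752423/809882854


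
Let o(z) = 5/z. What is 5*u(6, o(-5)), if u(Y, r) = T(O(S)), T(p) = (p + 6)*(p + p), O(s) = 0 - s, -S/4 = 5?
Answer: 5200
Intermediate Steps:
S = -20 (S = -4*5 = -20)
O(s) = -s
T(p) = 2*p*(6 + p) (T(p) = (6 + p)*(2*p) = 2*p*(6 + p))
u(Y, r) = 1040 (u(Y, r) = 2*(-1*(-20))*(6 - 1*(-20)) = 2*20*(6 + 20) = 2*20*26 = 1040)
5*u(6, o(-5)) = 5*1040 = 5200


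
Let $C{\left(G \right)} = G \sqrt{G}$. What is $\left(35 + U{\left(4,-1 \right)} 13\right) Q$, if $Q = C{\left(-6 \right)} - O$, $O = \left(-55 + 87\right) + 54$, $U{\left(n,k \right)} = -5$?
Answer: $2580 + 180 i \sqrt{6} \approx 2580.0 + 440.91 i$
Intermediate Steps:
$C{\left(G \right)} = G^{\frac{3}{2}}$
$O = 86$ ($O = 32 + 54 = 86$)
$Q = -86 - 6 i \sqrt{6}$ ($Q = \left(-6\right)^{\frac{3}{2}} - 86 = - 6 i \sqrt{6} - 86 = -86 - 6 i \sqrt{6} \approx -86.0 - 14.697 i$)
$\left(35 + U{\left(4,-1 \right)} 13\right) Q = \left(35 - 65\right) \left(-86 - 6 i \sqrt{6}\right) = - 30 \left(-86 - 6 i \sqrt{6}\right) = 2580 + 180 i \sqrt{6}$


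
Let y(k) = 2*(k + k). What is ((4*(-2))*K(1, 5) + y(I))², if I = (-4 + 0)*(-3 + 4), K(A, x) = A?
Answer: 576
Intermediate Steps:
I = -4 (I = -4*1 = -4)
y(k) = 4*k (y(k) = 2*(2*k) = 4*k)
((4*(-2))*K(1, 5) + y(I))² = ((4*(-2))*1 + 4*(-4))² = (-8*1 - 16)² = (-8 - 16)² = (-24)² = 576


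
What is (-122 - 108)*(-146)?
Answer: 33580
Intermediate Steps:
(-122 - 108)*(-146) = -230*(-146) = 33580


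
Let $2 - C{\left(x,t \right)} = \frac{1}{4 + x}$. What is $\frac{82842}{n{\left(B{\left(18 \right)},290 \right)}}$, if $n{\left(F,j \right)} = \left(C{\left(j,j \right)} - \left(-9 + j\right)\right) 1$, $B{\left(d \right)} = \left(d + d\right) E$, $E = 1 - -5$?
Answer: $- \frac{24355548}{82027} \approx -296.92$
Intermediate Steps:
$E = 6$ ($E = 1 + 5 = 6$)
$C{\left(x,t \right)} = 2 - \frac{1}{4 + x}$
$B{\left(d \right)} = 12 d$ ($B{\left(d \right)} = \left(d + d\right) 6 = 2 d 6 = 12 d$)
$n{\left(F,j \right)} = 9 - j + \frac{7 + 2 j}{4 + j}$ ($n{\left(F,j \right)} = \left(\frac{7 + 2 j}{4 + j} - \left(-9 + j\right)\right) 1 = \left(9 - j + \frac{7 + 2 j}{4 + j}\right) 1 = 9 - j + \frac{7 + 2 j}{4 + j}$)
$\frac{82842}{n{\left(B{\left(18 \right)},290 \right)}} = \frac{82842}{\frac{1}{4 + 290} \left(43 - 290^{2} + 7 \cdot 290\right)} = \frac{82842}{\frac{1}{294} \left(43 - 84100 + 2030\right)} = \frac{82842}{\frac{1}{294} \left(-82027\right)} = \frac{82842}{- \frac{82027}{294}} = 82842 \left(- \frac{294}{82027}\right) = - \frac{24355548}{82027}$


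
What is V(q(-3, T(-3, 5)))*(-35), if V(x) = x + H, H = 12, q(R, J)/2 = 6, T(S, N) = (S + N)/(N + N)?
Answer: -840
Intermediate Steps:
T(S, N) = (N + S)/(2*N) (T(S, N) = (N + S)/((2*N)) = (N + S)*(1/(2*N)) = (N + S)/(2*N))
q(R, J) = 12 (q(R, J) = 2*6 = 12)
V(x) = 12 + x (V(x) = x + 12 = 12 + x)
V(q(-3, T(-3, 5)))*(-35) = (12 + 12)*(-35) = 24*(-35) = -840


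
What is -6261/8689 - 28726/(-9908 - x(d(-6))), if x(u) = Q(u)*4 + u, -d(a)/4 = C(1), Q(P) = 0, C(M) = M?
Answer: 93795635/43027928 ≈ 2.1799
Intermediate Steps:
d(a) = -4 (d(a) = -4*1 = -4)
x(u) = u (x(u) = 0*4 + u = 0 + u = u)
-6261/8689 - 28726/(-9908 - x(d(-6))) = -6261/8689 - 28726/(-9908 - 1*(-4)) = -6261*1/8689 - 28726/(-9908 + 4) = -6261/8689 - 28726/(-9904) = -6261/8689 - 28726*(-1/9904) = -6261/8689 + 14363/4952 = 93795635/43027928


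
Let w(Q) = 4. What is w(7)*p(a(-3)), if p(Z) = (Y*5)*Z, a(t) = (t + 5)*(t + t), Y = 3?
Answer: -720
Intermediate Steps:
a(t) = 2*t*(5 + t) (a(t) = (5 + t)*(2*t) = 2*t*(5 + t))
p(Z) = 15*Z (p(Z) = (3*5)*Z = 15*Z)
w(7)*p(a(-3)) = 4*(15*(2*(-3)*(5 - 3))) = 4*(15*(2*(-3)*2)) = 4*(15*(-12)) = 4*(-180) = -720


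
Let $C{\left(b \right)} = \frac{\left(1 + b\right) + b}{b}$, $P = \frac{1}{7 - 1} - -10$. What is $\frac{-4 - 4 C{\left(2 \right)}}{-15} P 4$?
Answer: $\frac{1708}{45} \approx 37.956$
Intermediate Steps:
$P = \frac{61}{6}$ ($P = \frac{1}{6} + 10 = \frac{61}{6} \approx 10.167$)
$C{\left(b \right)} = \frac{1 + 2 b}{b}$
$\frac{-4 - 4 C{\left(2 \right)}}{-15} P 4 = \frac{-4 - 4 \left(2 + \frac{1}{2}\right)}{-15} \cdot \frac{61}{6} \cdot 4 = \left(-4 - 4 \left(2 + \frac{1}{2}\right)\right) \left(- \frac{1}{15}\right) \frac{61}{6} \cdot 4 = \left(-4 - 10\right) \left(- \frac{1}{15}\right) \frac{61}{6} \cdot 4 = \left(-14\right) \left(- \frac{1}{15}\right) \frac{61}{6} \cdot 4 = \frac{14}{15} \cdot \frac{61}{6} \cdot 4 = \frac{427}{45} \cdot 4 = \frac{1708}{45}$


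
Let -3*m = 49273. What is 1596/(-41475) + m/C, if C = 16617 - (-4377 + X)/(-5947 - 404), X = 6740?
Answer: -42806983031/41687087350 ≈ -1.0269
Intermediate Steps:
m = -49273/3 (m = -1/3*49273 = -49273/3 ≈ -16424.)
C = 105536930/6351 (C = 16617 - (-4377 + 6740)/(-5947 - 404) = 16617 - 2363/(-6351) = 16617 - 2363*(-1)/6351 = 16617 - 1*(-2363/6351) = 16617 + 2363/6351 = 105536930/6351 ≈ 16617.)
1596/(-41475) + m/C = 1596/(-41475) - 49273/(3*105536930/6351) = 1596*(-1/41475) - 49273/3*6351/105536930 = -76/1975 - 104310941/105536930 = -42806983031/41687087350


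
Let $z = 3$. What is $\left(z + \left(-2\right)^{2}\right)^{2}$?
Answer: $49$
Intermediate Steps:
$\left(z + \left(-2\right)^{2}\right)^{2} = \left(3 + \left(-2\right)^{2}\right)^{2} = \left(3 + 4\right)^{2} = 7^{2} = 49$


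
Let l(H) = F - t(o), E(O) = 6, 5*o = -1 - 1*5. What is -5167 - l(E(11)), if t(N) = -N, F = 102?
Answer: -26339/5 ≈ -5267.8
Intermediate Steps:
o = -6/5 (o = (-1 - 1*5)/5 = (-1 - 5)/5 = (⅕)*(-6) = -6/5 ≈ -1.2000)
l(H) = 504/5 (l(H) = 102 - (-1)*(-6)/5 = 102 - 1*6/5 = 102 - 6/5 = 504/5)
-5167 - l(E(11)) = -5167 - 1*504/5 = -5167 - 504/5 = -26339/5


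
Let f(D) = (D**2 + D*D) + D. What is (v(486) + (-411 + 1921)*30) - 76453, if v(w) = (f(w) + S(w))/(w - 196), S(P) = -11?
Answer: -8561503/290 ≈ -29522.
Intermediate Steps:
f(D) = D + 2*D**2 (f(D) = (D**2 + D**2) + D = 2*D**2 + D = D + 2*D**2)
v(w) = (-11 + w*(1 + 2*w))/(-196 + w) (v(w) = (w*(1 + 2*w) - 11)/(w - 196) = (-11 + w*(1 + 2*w))/(-196 + w))
(v(486) + (-411 + 1921)*30) - 76453 = ((-11 + 486*(1 + 2*486))/(-196 + 486) + (-411 + 1921)*30) - 76453 = ((-11 + 486*(1 + 972))/290 + 1510*30) - 76453 = ((-11 + 486*973)/290 + 45300) - 76453 = ((-11 + 472878)/290 + 45300) - 76453 = ((1/290)*472867 + 45300) - 76453 = (472867/290 + 45300) - 76453 = 13609867/290 - 76453 = -8561503/290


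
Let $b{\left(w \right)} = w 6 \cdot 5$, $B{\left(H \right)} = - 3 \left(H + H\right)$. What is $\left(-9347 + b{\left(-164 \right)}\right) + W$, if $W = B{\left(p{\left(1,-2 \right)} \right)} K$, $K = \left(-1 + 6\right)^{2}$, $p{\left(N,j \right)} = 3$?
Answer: $-14717$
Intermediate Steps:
$B{\left(H \right)} = - 6 H$ ($B{\left(H \right)} = - 3 \cdot 2 H = - 6 H$)
$K = 25$ ($K = 5^{2} = 25$)
$b{\left(w \right)} = 30 w$ ($b{\left(w \right)} = 6 w 5 = 30 w$)
$W = -450$ ($W = \left(-6\right) 3 \cdot 25 = \left(-18\right) 25 = -450$)
$\left(-9347 + b{\left(-164 \right)}\right) + W = \left(-9347 + 30 \left(-164\right)\right) - 450 = \left(-9347 - 4920\right) - 450 = -14267 - 450 = -14717$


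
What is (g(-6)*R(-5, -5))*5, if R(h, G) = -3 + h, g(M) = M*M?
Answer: -1440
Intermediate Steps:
g(M) = M**2
(g(-6)*R(-5, -5))*5 = ((-6)**2*(-3 - 5))*5 = (36*(-8))*5 = -288*5 = -1440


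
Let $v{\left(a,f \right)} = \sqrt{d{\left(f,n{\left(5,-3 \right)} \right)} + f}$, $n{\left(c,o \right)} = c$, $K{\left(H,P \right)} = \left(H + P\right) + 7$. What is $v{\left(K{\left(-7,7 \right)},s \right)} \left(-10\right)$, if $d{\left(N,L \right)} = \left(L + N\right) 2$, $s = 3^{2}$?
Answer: $- 10 \sqrt{37} \approx -60.828$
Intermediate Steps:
$K{\left(H,P \right)} = 7 + H + P$
$s = 9$
$d{\left(N,L \right)} = 2 L + 2 N$
$v{\left(a,f \right)} = \sqrt{10 + 3 f}$ ($v{\left(a,f \right)} = \sqrt{\left(2 \cdot 5 + 2 f\right) + f} = \sqrt{\left(10 + 2 f\right) + f} = \sqrt{10 + 3 f}$)
$v{\left(K{\left(-7,7 \right)},s \right)} \left(-10\right) = \sqrt{10 + 3 \cdot 9} \left(-10\right) = \sqrt{10 + 27} \left(-10\right) = \sqrt{37} \left(-10\right) = - 10 \sqrt{37}$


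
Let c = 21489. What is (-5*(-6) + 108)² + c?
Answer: 40533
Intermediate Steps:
(-5*(-6) + 108)² + c = (-5*(-6) + 108)² + 21489 = (30 + 108)² + 21489 = 138² + 21489 = 19044 + 21489 = 40533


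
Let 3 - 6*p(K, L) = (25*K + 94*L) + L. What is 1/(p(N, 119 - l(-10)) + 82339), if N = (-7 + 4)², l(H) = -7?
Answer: 1/80307 ≈ 1.2452e-5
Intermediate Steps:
N = 9 (N = (-3)² = 9)
p(K, L) = ½ - 95*L/6 - 25*K/6 (p(K, L) = ½ - ((25*K + 94*L) + L)/6 = ½ - (25*K + 95*L)/6 = ½ + (-95*L/6 - 25*K/6) = ½ - 95*L/6 - 25*K/6)
1/(p(N, 119 - l(-10)) + 82339) = 1/((½ - 95*(119 - 1*(-7))/6 - 25/6*9) + 82339) = 1/((½ - 95*(119 + 7)/6 - 75/2) + 82339) = 1/((½ - 95/6*126 - 75/2) + 82339) = 1/((½ - 1995 - 75/2) + 82339) = 1/(-2032 + 82339) = 1/80307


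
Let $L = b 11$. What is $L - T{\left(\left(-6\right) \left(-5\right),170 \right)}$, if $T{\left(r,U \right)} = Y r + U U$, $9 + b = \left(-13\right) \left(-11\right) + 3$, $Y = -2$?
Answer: $-27333$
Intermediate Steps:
$b = 137$ ($b = -9 + \left(\left(-13\right) \left(-11\right) + 3\right) = -9 + \left(143 + 3\right) = -9 + 146 = 137$)
$L = 1507$ ($L = 137 \cdot 11 = 1507$)
$T{\left(r,U \right)} = U^{2} - 2 r$ ($T{\left(r,U \right)} = - 2 r + U U = - 2 r + U^{2} = U^{2} - 2 r$)
$L - T{\left(\left(-6\right) \left(-5\right),170 \right)} = 1507 - \left(170^{2} - 2 \left(\left(-6\right) \left(-5\right)\right)\right) = 1507 - \left(28900 - 60\right) = 1507 - 28840 = -27333$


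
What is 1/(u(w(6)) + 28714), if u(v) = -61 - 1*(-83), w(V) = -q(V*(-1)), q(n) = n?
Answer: 1/28736 ≈ 3.4800e-5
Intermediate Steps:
w(V) = V (w(V) = -V*(-1) = -(-1)*V = V)
u(v) = 22 (u(v) = -61 + 83 = 22)
1/(u(w(6)) + 28714) = 1/(22 + 28714) = 1/28736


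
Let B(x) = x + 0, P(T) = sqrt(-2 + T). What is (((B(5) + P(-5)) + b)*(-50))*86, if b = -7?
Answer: 8600 - 4300*I*sqrt(7) ≈ 8600.0 - 11377.0*I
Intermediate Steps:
B(x) = x
(((B(5) + P(-5)) + b)*(-50))*86 = (((5 + sqrt(-2 - 5)) - 7)*(-50))*86 = (((5 + sqrt(-7)) - 7)*(-50))*86 = (((5 + I*sqrt(7)) - 7)*(-50))*86 = ((-2 + I*sqrt(7))*(-50))*86 = (100 - 50*I*sqrt(7))*86 = 8600 - 4300*I*sqrt(7)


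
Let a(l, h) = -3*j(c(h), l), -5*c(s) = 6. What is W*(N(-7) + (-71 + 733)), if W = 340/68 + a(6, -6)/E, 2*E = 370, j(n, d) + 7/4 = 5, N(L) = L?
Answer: 479591/148 ≈ 3240.5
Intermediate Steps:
c(s) = -6/5 (c(s) = -⅕*6 = -6/5)
j(n, d) = 13/4 (j(n, d) = -7/4 + 5 = 13/4)
a(l, h) = -39/4 (a(l, h) = -3*13/4 = -39/4)
E = 185 (E = (½)*370 = 185)
W = 3661/740 (W = 340/68 - 39/4/185 = 340*(1/68) - 39/4*1/185 = 5 - 39/740 = 3661/740 ≈ 4.9473)
W*(N(-7) + (-71 + 733)) = 3661*(-7 + (-71 + 733))/740 = 3661*(-7 + 662)/740 = (3661/740)*655 = 479591/148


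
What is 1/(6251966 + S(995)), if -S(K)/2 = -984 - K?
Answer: 1/6255924 ≈ 1.5985e-7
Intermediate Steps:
S(K) = 1968 + 2*K (S(K) = -2*(-984 - K) = 1968 + 2*K)
1/(6251966 + S(995)) = 1/(6251966 + (1968 + 2*995)) = 1/(6251966 + (1968 + 1990)) = 1/(6251966 + 3958) = 1/6255924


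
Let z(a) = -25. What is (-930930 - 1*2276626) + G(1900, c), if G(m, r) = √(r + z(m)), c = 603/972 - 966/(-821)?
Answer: -3207556 + I*√5067289995/14778 ≈ -3.2076e+6 + 4.8169*I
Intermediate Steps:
c = 159335/88668 (c = 603*(1/972) - 966*(-1/821) = 67/108 + 966/821 = 159335/88668 ≈ 1.7970)
G(m, r) = √(-25 + r) (G(m, r) = √(r - 25) = √(-25 + r))
(-930930 - 1*2276626) + G(1900, c) = (-930930 - 1*2276626) + √(-25 + 159335/88668) = (-930930 - 2276626) + √(-2057365/88668) = -3207556 + I*√5067289995/14778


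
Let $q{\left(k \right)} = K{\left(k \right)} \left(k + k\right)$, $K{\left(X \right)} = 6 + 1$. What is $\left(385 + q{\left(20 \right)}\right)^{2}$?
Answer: $442225$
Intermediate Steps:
$K{\left(X \right)} = 7$
$q{\left(k \right)} = 14 k$ ($q{\left(k \right)} = 7 \left(k + k\right) = 7 \cdot 2 k = 14 k$)
$\left(385 + q{\left(20 \right)}\right)^{2} = \left(385 + 14 \cdot 20\right)^{2} = \left(385 + 280\right)^{2} = 665^{2} = 442225$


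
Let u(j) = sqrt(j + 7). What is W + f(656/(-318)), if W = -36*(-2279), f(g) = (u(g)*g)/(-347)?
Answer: 82044 + 328*sqrt(124815)/8772507 ≈ 82044.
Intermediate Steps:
u(j) = sqrt(7 + j)
f(g) = -g*sqrt(7 + g)/347 (f(g) = (sqrt(7 + g)*g)/(-347) = (g*sqrt(7 + g))*(-1/347) = -g*sqrt(7 + g)/347)
W = 82044
W + f(656/(-318)) = 82044 - 656/(-318)*sqrt(7 + 656/(-318))/347 = 82044 - 656*(-1/318)*sqrt(7 + 656*(-1/318))/347 = 82044 - 1/347*(-328/159)*sqrt(7 - 328/159) = 82044 - 1/347*(-328/159)*sqrt(785/159) = 82044 - 1/347*(-328/159)*sqrt(124815)/159 = 82044 + 328*sqrt(124815)/8772507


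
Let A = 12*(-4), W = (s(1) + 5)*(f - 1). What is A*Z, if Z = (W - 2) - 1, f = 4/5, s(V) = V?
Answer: 1008/5 ≈ 201.60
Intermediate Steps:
f = ⅘ (f = 4*(⅕) = ⅘ ≈ 0.80000)
W = -6/5 (W = (1 + 5)*(⅘ - 1) = 6*(-⅕) = -6/5 ≈ -1.2000)
A = -48
Z = -21/5 (Z = (-6/5 - 2) - 1 = -16/5 - 1 = -21/5 ≈ -4.2000)
A*Z = -48*(-21/5) = 1008/5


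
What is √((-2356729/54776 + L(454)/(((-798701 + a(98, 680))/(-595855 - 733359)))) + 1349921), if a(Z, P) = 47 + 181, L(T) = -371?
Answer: √645263165825152237874128514/21868578524 ≈ 1161.6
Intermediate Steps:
a(Z, P) = 228
√((-2356729/54776 + L(454)/(((-798701 + a(98, 680))/(-595855 - 733359)))) + 1349921) = √((-2356729/54776 - 371*(-595855 - 733359)/(-798701 + 228)) + 1349921) = √((-2356729*1/54776 - 371/((-798473/(-1329214)))) + 1349921) = √((-2356729/54776 - 371/((-798473*(-1/1329214)))) + 1349921) = √((-2356729/54776 - 371/798473/1329214) + 1349921) = √((-2356729/54776 - 371*1329214/798473) + 1349921) = √((-2356729/54776 - 493138394/798473) + 1349921) = √(-28893933144561/43737157048 + 1349921) = √(59012812846248647/43737157048) = √645263165825152237874128514/21868578524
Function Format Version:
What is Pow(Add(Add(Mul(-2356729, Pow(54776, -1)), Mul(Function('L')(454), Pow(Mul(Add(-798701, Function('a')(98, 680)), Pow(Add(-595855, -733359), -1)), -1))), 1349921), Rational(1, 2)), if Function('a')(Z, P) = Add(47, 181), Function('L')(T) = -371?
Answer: Mul(Rational(1, 21868578524), Pow(645263165825152237874128514, Rational(1, 2))) ≈ 1161.6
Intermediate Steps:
Function('a')(Z, P) = 228
Pow(Add(Add(Mul(-2356729, Pow(54776, -1)), Mul(Function('L')(454), Pow(Mul(Add(-798701, Function('a')(98, 680)), Pow(Add(-595855, -733359), -1)), -1))), 1349921), Rational(1, 2)) = Pow(Add(Add(Mul(-2356729, Pow(54776, -1)), Mul(-371, Pow(Mul(Add(-798701, 228), Pow(Add(-595855, -733359), -1)), -1))), 1349921), Rational(1, 2)) = Pow(Add(Add(Mul(-2356729, Rational(1, 54776)), Mul(-371, Pow(Mul(-798473, Pow(-1329214, -1)), -1))), 1349921), Rational(1, 2)) = Pow(Add(Add(Rational(-2356729, 54776), Mul(-371, Pow(Mul(-798473, Rational(-1, 1329214)), -1))), 1349921), Rational(1, 2)) = Pow(Add(Add(Rational(-2356729, 54776), Mul(-371, Pow(Rational(798473, 1329214), -1))), 1349921), Rational(1, 2)) = Pow(Add(Add(Rational(-2356729, 54776), Mul(-371, Rational(1329214, 798473))), 1349921), Rational(1, 2)) = Pow(Add(Add(Rational(-2356729, 54776), Rational(-493138394, 798473)), 1349921), Rational(1, 2)) = Pow(Add(Rational(-28893933144561, 43737157048), 1349921), Rational(1, 2)) = Pow(Rational(59012812846248647, 43737157048), Rational(1, 2)) = Mul(Rational(1, 21868578524), Pow(645263165825152237874128514, Rational(1, 2)))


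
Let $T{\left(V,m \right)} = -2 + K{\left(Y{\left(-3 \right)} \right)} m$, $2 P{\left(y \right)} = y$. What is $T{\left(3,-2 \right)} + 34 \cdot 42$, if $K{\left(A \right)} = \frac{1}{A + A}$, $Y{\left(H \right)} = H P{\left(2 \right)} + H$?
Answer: $\frac{8557}{6} \approx 1426.2$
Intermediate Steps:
$P{\left(y \right)} = \frac{y}{2}$
$Y{\left(H \right)} = 2 H$ ($Y{\left(H \right)} = H \frac{1}{2} \cdot 2 + H = H 1 + H = H + H = 2 H$)
$K{\left(A \right)} = \frac{1}{2 A}$
$T{\left(V,m \right)} = -2 - \frac{m}{12}$ ($T{\left(V,m \right)} = -2 + \frac{1}{2 \cdot 2 \left(-3\right)} m = -2 + \frac{1}{2 \left(-6\right)} m = -2 + \frac{1}{2} \left(- \frac{1}{6}\right) m = -2 - \frac{m}{12}$)
$T{\left(3,-2 \right)} + 34 \cdot 42 = \left(-2 - - \frac{1}{6}\right) + 34 \cdot 42 = \left(-2 + \frac{1}{6}\right) + 1428 = - \frac{11}{6} + 1428 = \frac{8557}{6}$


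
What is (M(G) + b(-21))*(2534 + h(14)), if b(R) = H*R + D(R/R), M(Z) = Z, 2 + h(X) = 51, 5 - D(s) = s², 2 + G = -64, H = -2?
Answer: -51660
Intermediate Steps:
G = -66 (G = -2 - 64 = -66)
D(s) = 5 - s²
h(X) = 49 (h(X) = -2 + 51 = 49)
b(R) = 4 - 2*R (b(R) = -2*R + (5 - (R/R)²) = -2*R + (5 - 1*1²) = -2*R + (5 - 1*1) = -2*R + (5 - 1) = -2*R + 4 = 4 - 2*R)
(M(G) + b(-21))*(2534 + h(14)) = (-66 + (4 - 2*(-21)))*(2534 + 49) = (-66 + (4 + 42))*2583 = (-66 + 46)*2583 = -20*2583 = -51660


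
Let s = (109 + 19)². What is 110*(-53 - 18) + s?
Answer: 8574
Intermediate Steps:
s = 16384 (s = 128² = 16384)
110*(-53 - 18) + s = 110*(-53 - 18) + 16384 = 110*(-71) + 16384 = -7810 + 16384 = 8574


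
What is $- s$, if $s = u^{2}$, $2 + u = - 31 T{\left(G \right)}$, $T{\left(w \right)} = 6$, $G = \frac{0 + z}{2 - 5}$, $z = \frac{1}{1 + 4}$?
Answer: $-35344$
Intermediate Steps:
$z = \frac{1}{5} \approx 0.2$
$G = - \frac{1}{15}$ ($G = \frac{0 + \frac{1}{5}}{2 - 5} = \frac{1}{5 \left(-3\right)} = \frac{1}{5} \left(- \frac{1}{3}\right) = - \frac{1}{15} \approx -0.066667$)
$u = -188$ ($u = -2 - 186 = -188$)
$s = 35344$ ($s = \left(-188\right)^{2} = 35344$)
$- s = \left(-1\right) 35344 = -35344$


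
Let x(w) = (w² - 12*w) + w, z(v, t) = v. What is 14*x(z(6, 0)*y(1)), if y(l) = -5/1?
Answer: 17220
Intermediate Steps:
y(l) = -5 (y(l) = -5*1 = -5)
x(w) = w² - 11*w
14*x(z(6, 0)*y(1)) = 14*((6*(-5))*(-11 + 6*(-5))) = 14*(-30*(-11 - 30)) = 14*(-30*(-41)) = 14*1230 = 17220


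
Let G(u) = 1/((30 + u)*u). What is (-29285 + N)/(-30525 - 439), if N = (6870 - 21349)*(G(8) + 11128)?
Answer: 48990099967/9413056 ≈ 5204.5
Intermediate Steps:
G(u) = 1/(u*(30 + u))
N = -48981197327/304 (N = (6870 - 21349)*(1/(8*(30 + 8)) + 11128) = -14479*((1/8)/38 + 11128) = -14479*((1/8)*(1/38) + 11128) = -14479*(1/304 + 11128) = -14479*3382913/304 = -48981197327/304 ≈ -1.6112e+8)
(-29285 + N)/(-30525 - 439) = (-29285 - 48981197327/304)/(-30525 - 439) = -48990099967/304/(-30964) = -48990099967/304*(-1/30964) = 48990099967/9413056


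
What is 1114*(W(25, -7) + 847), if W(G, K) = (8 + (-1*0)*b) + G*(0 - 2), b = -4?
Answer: 896770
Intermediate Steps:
W(G, K) = 8 - 2*G (W(G, K) = (8 - 1*0*(-4)) + G*(0 - 2) = (8 + 0*(-4)) + G*(-2) = (8 + 0) - 2*G = 8 - 2*G)
1114*(W(25, -7) + 847) = 1114*((8 - 2*25) + 847) = 1114*((8 - 50) + 847) = 1114*(-42 + 847) = 1114*805 = 896770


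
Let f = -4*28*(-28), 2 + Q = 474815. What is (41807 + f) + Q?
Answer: 519756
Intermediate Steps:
Q = 474813 (Q = -2 + 474815 = 474813)
f = 3136 (f = -112*(-28) = 3136)
(41807 + f) + Q = (41807 + 3136) + 474813 = 44943 + 474813 = 519756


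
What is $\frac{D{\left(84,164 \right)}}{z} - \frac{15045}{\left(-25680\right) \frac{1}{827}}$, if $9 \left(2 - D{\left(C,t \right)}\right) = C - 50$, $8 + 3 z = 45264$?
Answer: $\frac{14077118627}{29054352} \approx 484.51$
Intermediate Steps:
$z = \frac{45256}{3}$ ($z = - \frac{8}{3} + \frac{1}{3} \cdot 45264 = - \frac{8}{3} + 15088 = \frac{45256}{3} \approx 15085.0$)
$D{\left(C,t \right)} = \frac{68}{9} - \frac{C}{9}$ ($D{\left(C,t \right)} = 2 - \frac{C - 50}{9} = 2 - \frac{-50 + C}{9} = 2 - \left(- \frac{50}{9} + \frac{C}{9}\right) = \frac{68}{9} - \frac{C}{9}$)
$\frac{D{\left(84,164 \right)}}{z} - \frac{15045}{\left(-25680\right) \frac{1}{827}} = \frac{\frac{68}{9} - \frac{28}{3}}{\frac{45256}{3}} - \frac{15045}{\left(-25680\right) \frac{1}{827}} = \left(\frac{68}{9} - \frac{28}{3}\right) \frac{3}{45256} - \frac{15045}{\left(-25680\right) \frac{1}{827}} = \left(- \frac{16}{9}\right) \frac{3}{45256} - \frac{15045}{- \frac{25680}{827}} = - \frac{2}{16971} - - \frac{829481}{1712} = - \frac{2}{16971} + \frac{829481}{1712} = \frac{14077118627}{29054352}$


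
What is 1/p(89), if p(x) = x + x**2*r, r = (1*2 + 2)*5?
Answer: 1/158509 ≈ 6.3088e-6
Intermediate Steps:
r = 20 (r = (2 + 2)*5 = 4*5 = 20)
p(x) = x + 20*x**2 (p(x) = x + x**2*20 = x + 20*x**2)
1/p(89) = 1/(89*(1 + 20*89)) = 1/(89*(1 + 1780)) = 1/(89*1781) = 1/158509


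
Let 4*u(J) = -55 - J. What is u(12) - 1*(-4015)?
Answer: 15993/4 ≈ 3998.3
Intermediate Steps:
u(J) = -55/4 - J/4 (u(J) = (-55 - J)/4 = -55/4 - J/4)
u(12) - 1*(-4015) = (-55/4 - 1/4*12) - 1*(-4015) = (-55/4 - 3) + 4015 = -67/4 + 4015 = 15993/4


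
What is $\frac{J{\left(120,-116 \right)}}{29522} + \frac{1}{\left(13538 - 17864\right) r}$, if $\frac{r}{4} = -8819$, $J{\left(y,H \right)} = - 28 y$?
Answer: $- \frac{256374664919}{2252587289736} \approx -0.11381$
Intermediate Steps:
$r = -35276$ ($r = 4 \left(-8819\right) = -35276$)
$\frac{J{\left(120,-116 \right)}}{29522} + \frac{1}{\left(13538 - 17864\right) r} = \frac{\left(-28\right) 120}{29522} + \frac{1}{\left(13538 - 17864\right) \left(-35276\right)} = \left(-3360\right) \frac{1}{29522} + \frac{1}{13538 - 17864} \left(- \frac{1}{35276}\right) = - \frac{1680}{14761} + \frac{1}{-4326} \left(- \frac{1}{35276}\right) = - \frac{1680}{14761} - - \frac{1}{152603976} = - \frac{1680}{14761} + \frac{1}{152603976} = - \frac{256374664919}{2252587289736}$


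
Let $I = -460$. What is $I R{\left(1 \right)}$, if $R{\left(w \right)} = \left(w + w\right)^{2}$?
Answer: $-1840$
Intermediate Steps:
$R{\left(w \right)} = 4 w^{2}$ ($R{\left(w \right)} = \left(2 w\right)^{2} = 4 w^{2}$)
$I R{\left(1 \right)} = - 460 \cdot 4 \cdot 1^{2} = - 460 \cdot 4 \cdot 1 = \left(-460\right) 4 = -1840$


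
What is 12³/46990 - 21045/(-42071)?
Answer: 530801619/988458145 ≈ 0.53700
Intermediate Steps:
12³/46990 - 21045/(-42071) = 1728*(1/46990) - 21045*(-1/42071) = 864/23495 + 21045/42071 = 530801619/988458145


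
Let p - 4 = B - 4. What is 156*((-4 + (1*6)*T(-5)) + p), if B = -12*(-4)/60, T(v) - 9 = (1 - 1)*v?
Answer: 39624/5 ≈ 7924.8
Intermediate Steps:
T(v) = 9 (T(v) = 9 + (1 - 1)*v = 9 + 0*v = 9 + 0 = 9)
B = ⅘ (B = 48*(1/60) = ⅘ ≈ 0.80000)
p = ⅘ (p = 4 + (⅘ - 4) = 4 - 16/5 = ⅘ ≈ 0.80000)
156*((-4 + (1*6)*T(-5)) + p) = 156*((-4 + (1*6)*9) + ⅘) = 156*((-4 + 6*9) + ⅘) = 156*((-4 + 54) + ⅘) = 156*(50 + ⅘) = 156*(254/5) = 39624/5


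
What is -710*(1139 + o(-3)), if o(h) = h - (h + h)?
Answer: -810820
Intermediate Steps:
o(h) = -h (o(h) = h - 2*h = -h)
-710*(1139 + o(-3)) = -710*(1139 - 1*(-3)) = -710*(1139 + 3) = -710*1142 = -810820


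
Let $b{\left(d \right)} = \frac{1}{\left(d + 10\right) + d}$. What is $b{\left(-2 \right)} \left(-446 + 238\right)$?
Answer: $- \frac{104}{3} \approx -34.667$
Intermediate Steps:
$b{\left(d \right)} = \frac{1}{10 + 2 d}$ ($b{\left(d \right)} = \frac{1}{\left(10 + d\right) + d} = \frac{1}{10 + 2 d}$)
$b{\left(-2 \right)} \left(-446 + 238\right) = \frac{1}{2 \left(5 - 2\right)} \left(-446 + 238\right) = \frac{1}{2 \cdot 3} \left(-208\right) = \frac{1}{2} \cdot \frac{1}{3} \left(-208\right) = \frac{1}{6} \left(-208\right) = - \frac{104}{3}$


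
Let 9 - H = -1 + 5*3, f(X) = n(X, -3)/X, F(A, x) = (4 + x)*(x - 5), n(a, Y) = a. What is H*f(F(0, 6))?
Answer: -5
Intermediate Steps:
F(A, x) = (-5 + x)*(4 + x) (F(A, x) = (4 + x)*(-5 + x) = (-5 + x)*(4 + x))
f(X) = 1 (f(X) = X/X = 1)
H = -5 (H = 9 - (-1 + 5*3) = 9 - (-1 + 15) = 9 - 1*14 = 9 - 14 = -5)
H*f(F(0, 6)) = -5*1 = -5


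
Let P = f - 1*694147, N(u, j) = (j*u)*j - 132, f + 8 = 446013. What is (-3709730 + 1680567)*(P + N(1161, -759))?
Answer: -1356661384071021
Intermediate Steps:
f = 446005 (f = -8 + 446013 = 446005)
N(u, j) = -132 + u*j² (N(u, j) = u*j² - 132 = -132 + u*j²)
P = -248142 (P = 446005 - 1*694147 = 446005 - 694147 = -248142)
(-3709730 + 1680567)*(P + N(1161, -759)) = (-3709730 + 1680567)*(-248142 + (-132 + 1161*(-759)²)) = -2029163*(-248142 + (-132 + 1161*576081)) = -2029163*(-248142 + (-132 + 668830041)) = -2029163*(-248142 + 668829909) = -2029163*668581767 = -1356661384071021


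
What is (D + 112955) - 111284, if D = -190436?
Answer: -188765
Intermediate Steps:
(D + 112955) - 111284 = (-190436 + 112955) - 111284 = -77481 - 111284 = -188765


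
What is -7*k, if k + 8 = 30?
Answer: -154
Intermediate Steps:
k = 22 (k = -8 + 30 = 22)
-7*k = -7*22 = -154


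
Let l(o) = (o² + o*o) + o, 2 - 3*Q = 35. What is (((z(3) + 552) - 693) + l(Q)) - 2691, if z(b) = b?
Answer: -2598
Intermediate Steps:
Q = -11 (Q = ⅔ - ⅓*35 = ⅔ - 35/3 = -11)
l(o) = o + 2*o² (l(o) = (o² + o²) + o = 2*o² + o = o + 2*o²)
(((z(3) + 552) - 693) + l(Q)) - 2691 = (((3 + 552) - 693) - 11*(1 + 2*(-11))) - 2691 = ((555 - 693) - 11*(1 - 22)) - 2691 = (-138 - 11*(-21)) - 2691 = (-138 + 231) - 2691 = 93 - 2691 = -2598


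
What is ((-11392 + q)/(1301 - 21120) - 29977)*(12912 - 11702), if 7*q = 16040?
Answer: -5032069878770/138733 ≈ -3.6272e+7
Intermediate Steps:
q = 16040/7 (q = (⅐)*16040 = 16040/7 ≈ 2291.4)
((-11392 + q)/(1301 - 21120) - 29977)*(12912 - 11702) = ((-11392 + 16040/7)/(1301 - 21120) - 29977)*(12912 - 11702) = (-63704/7/(-19819) - 29977)*1210 = (-63704/7*(-1/19819) - 29977)*1210 = (63704/138733 - 29977)*1210 = -4158735437/138733*1210 = -5032069878770/138733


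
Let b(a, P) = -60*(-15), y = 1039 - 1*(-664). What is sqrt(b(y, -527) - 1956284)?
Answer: 2*I*sqrt(488846) ≈ 1398.3*I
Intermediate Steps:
y = 1703 (y = 1039 + 664 = 1703)
b(a, P) = 900
sqrt(b(y, -527) - 1956284) = sqrt(900 - 1956284) = sqrt(-1955384) = 2*I*sqrt(488846)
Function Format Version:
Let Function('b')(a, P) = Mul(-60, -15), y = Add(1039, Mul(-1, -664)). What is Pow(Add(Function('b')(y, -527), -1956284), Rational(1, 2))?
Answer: Mul(2, I, Pow(488846, Rational(1, 2))) ≈ Mul(1398.3, I)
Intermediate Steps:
y = 1703 (y = Add(1039, 664) = 1703)
Function('b')(a, P) = 900
Pow(Add(Function('b')(y, -527), -1956284), Rational(1, 2)) = Pow(Add(900, -1956284), Rational(1, 2)) = Pow(-1955384, Rational(1, 2)) = Mul(2, I, Pow(488846, Rational(1, 2)))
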